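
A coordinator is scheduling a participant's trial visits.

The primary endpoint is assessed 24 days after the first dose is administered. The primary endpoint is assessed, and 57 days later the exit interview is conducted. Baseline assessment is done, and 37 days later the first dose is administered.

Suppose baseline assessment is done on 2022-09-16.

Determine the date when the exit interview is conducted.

Baseline assessment is done: Sep 16, 2022.
The first dose is administered: Sep 16, 2022 + 37 days = Oct 23, 2022.
The primary endpoint is assessed: Oct 23, 2022 + 24 days = Nov 16, 2022.
The exit interview is conducted: Nov 16, 2022 + 57 days = Jan 12, 2023.

2023-01-12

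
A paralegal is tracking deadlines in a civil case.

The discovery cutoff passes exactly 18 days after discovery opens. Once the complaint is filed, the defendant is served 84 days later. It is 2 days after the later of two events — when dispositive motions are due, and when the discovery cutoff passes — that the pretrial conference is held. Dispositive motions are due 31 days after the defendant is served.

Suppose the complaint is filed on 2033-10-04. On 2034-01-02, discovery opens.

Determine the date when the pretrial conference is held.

The complaint is filed: Oct 4, 2033.
The defendant is served: Oct 4, 2033 + 84 days = Dec 27, 2033.
Dispositive motions are due: Dec 27, 2033 + 31 days = Jan 27, 2034.
Discovery opens: Jan 2, 2034.
The discovery cutoff passes: Jan 2, 2034 + 18 days = Jan 20, 2034.
Both prerequisites met — dispositive motions are due (Jan 27, 2034), the discovery cutoff passes (Jan 20, 2034); the later is Jan 27, 2034.
The pretrial conference is held: Jan 27, 2034 + 2 days = Jan 29, 2034.

2034-01-29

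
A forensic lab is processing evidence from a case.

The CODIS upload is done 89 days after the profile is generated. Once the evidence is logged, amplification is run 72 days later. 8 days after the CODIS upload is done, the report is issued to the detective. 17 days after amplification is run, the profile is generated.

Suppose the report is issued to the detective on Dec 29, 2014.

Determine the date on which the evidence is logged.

The report is issued to the detective: Dec 29, 2014.
The CODIS upload is done: Dec 29, 2014 − 8 days = Dec 21, 2014.
The profile is generated: Dec 21, 2014 − 89 days = Sep 23, 2014.
Amplification is run: Sep 23, 2014 − 17 days = Sep 6, 2014.
The evidence is logged: Sep 6, 2014 − 72 days = Jun 26, 2014.

Jun 26, 2014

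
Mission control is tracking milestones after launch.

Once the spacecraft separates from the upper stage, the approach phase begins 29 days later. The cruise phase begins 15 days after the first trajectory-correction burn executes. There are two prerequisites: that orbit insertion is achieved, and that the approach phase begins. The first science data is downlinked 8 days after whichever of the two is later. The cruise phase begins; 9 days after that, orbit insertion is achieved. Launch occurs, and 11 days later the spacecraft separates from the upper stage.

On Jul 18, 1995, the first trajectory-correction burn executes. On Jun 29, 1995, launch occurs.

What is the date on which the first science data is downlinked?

Aug 19, 1995

The first trajectory-correction burn executes: Jul 18, 1995.
The cruise phase begins: Jul 18, 1995 + 15 days = Aug 2, 1995.
Orbit insertion is achieved: Aug 2, 1995 + 9 days = Aug 11, 1995.
Launch occurs: Jun 29, 1995.
The spacecraft separates from the upper stage: Jun 29, 1995 + 11 days = Jul 10, 1995.
The approach phase begins: Jul 10, 1995 + 29 days = Aug 8, 1995.
Both prerequisites met — orbit insertion is achieved (Aug 11, 1995), the approach phase begins (Aug 8, 1995); the later is Aug 11, 1995.
The first science data is downlinked: Aug 11, 1995 + 8 days = Aug 19, 1995.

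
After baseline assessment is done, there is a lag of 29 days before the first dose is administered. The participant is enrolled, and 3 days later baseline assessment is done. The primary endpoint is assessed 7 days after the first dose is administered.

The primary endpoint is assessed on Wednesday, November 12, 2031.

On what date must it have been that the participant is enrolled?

The primary endpoint is assessed: Nov 12, 2031.
The first dose is administered: Nov 12, 2031 − 7 days = Nov 5, 2031.
Baseline assessment is done: Nov 5, 2031 − 29 days = Oct 7, 2031.
The participant is enrolled: Oct 7, 2031 − 3 days = Oct 4, 2031.

Saturday, October 4, 2031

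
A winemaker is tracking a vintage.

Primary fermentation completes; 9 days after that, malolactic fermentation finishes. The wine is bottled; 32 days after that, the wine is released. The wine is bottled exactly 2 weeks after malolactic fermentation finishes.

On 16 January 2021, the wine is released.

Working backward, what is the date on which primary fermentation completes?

The wine is released: Jan 16, 2021.
The wine is bottled: Jan 16, 2021 − 32 days = Dec 15, 2020.
Malolactic fermentation finishes: Dec 15, 2020 − 2 weeks = Dec 1, 2020.
Primary fermentation completes: Dec 1, 2020 − 9 days = Nov 22, 2020.

22 November 2020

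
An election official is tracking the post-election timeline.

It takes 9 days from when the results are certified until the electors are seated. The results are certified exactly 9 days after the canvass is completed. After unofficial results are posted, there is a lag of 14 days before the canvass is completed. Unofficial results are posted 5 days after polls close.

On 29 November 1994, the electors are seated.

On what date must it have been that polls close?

23 October 1994

The electors are seated: Nov 29, 1994.
The results are certified: Nov 29, 1994 − 9 days = Nov 20, 1994.
The canvass is completed: Nov 20, 1994 − 9 days = Nov 11, 1994.
Unofficial results are posted: Nov 11, 1994 − 14 days = Oct 28, 1994.
Polls close: Oct 28, 1994 − 5 days = Oct 23, 1994.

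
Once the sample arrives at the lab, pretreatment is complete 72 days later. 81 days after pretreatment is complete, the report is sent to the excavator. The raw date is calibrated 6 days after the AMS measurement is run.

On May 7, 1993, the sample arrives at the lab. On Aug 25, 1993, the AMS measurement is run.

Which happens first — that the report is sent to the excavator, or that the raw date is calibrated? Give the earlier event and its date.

The raw date is calibrated — Aug 31, 1993

The sample arrives at the lab: May 7, 1993.
Pretreatment is complete: May 7, 1993 + 72 days = Jul 18, 1993.
The report is sent to the excavator: Jul 18, 1993 + 81 days = Oct 7, 1993.
The AMS measurement is run: Aug 25, 1993.
The raw date is calibrated: Aug 25, 1993 + 6 days = Aug 31, 1993.
Comparing: the report is sent to the excavator on Oct 7, 1993 vs the raw date is calibrated on Aug 31, 1993. Earlier: the raw date is calibrated.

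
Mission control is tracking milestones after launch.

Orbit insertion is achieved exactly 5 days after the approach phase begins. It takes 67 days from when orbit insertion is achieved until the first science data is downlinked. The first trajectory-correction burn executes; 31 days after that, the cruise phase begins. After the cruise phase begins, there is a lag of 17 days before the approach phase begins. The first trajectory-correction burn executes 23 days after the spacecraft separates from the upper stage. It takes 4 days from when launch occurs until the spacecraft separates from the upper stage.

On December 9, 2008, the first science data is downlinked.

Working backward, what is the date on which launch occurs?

The first science data is downlinked: Dec 9, 2008.
Orbit insertion is achieved: Dec 9, 2008 − 67 days = Oct 3, 2008.
The approach phase begins: Oct 3, 2008 − 5 days = Sep 28, 2008.
The cruise phase begins: Sep 28, 2008 − 17 days = Sep 11, 2008.
The first trajectory-correction burn executes: Sep 11, 2008 − 31 days = Aug 11, 2008.
The spacecraft separates from the upper stage: Aug 11, 2008 − 23 days = Jul 19, 2008.
Launch occurs: Jul 19, 2008 − 4 days = Jul 15, 2008.

July 15, 2008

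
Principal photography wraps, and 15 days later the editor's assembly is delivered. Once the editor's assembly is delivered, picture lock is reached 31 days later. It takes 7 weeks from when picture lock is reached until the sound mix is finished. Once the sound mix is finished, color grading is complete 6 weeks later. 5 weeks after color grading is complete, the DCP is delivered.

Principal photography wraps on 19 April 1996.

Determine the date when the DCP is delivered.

Principal photography wraps: Apr 19, 1996.
The editor's assembly is delivered: Apr 19, 1996 + 15 days = May 4, 1996.
Picture lock is reached: May 4, 1996 + 31 days = Jun 4, 1996.
The sound mix is finished: Jun 4, 1996 + 7 weeks = Jul 23, 1996.
Color grading is complete: Jul 23, 1996 + 6 weeks = Sep 3, 1996.
The DCP is delivered: Sep 3, 1996 + 5 weeks = Oct 8, 1996.

8 October 1996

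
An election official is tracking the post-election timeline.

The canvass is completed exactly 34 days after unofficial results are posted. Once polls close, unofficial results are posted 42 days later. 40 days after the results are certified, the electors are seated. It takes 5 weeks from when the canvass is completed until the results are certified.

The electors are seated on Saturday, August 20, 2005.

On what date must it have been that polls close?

Tuesday, March 22, 2005

The electors are seated: Aug 20, 2005.
The results are certified: Aug 20, 2005 − 40 days = Jul 11, 2005.
The canvass is completed: Jul 11, 2005 − 5 weeks = Jun 6, 2005.
Unofficial results are posted: Jun 6, 2005 − 34 days = May 3, 2005.
Polls close: May 3, 2005 − 42 days = Mar 22, 2005.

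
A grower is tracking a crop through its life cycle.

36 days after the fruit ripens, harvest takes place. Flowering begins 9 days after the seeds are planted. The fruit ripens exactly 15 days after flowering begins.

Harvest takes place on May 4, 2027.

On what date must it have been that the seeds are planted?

Harvest takes place: May 4, 2027.
The fruit ripens: May 4, 2027 − 36 days = Mar 29, 2027.
Flowering begins: Mar 29, 2027 − 15 days = Mar 14, 2027.
The seeds are planted: Mar 14, 2027 − 9 days = Mar 5, 2027.

March 5, 2027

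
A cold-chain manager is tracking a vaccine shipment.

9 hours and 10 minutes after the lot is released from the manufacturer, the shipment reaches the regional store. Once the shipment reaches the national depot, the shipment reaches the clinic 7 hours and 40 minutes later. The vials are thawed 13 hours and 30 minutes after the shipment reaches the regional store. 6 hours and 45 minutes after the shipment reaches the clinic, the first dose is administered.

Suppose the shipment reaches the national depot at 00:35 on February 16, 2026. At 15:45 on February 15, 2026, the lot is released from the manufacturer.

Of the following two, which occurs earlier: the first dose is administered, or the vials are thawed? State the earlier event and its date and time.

The vials are thawed — 14:25 on February 16, 2026

The shipment reaches the national depot: 00:35 Feb 16, 2026.
The shipment reaches the clinic: 00:35 Feb 16, 2026 + 7h40m = 08:15 Feb 16, 2026.
The first dose is administered: 08:15 Feb 16, 2026 + 6h45m = 15:00 Feb 16, 2026.
The lot is released from the manufacturer: 15:45 Feb 15, 2026.
The shipment reaches the regional store: 15:45 Feb 15, 2026 + 9h10m = 00:55 Feb 16, 2026.
The vials are thawed: 00:55 Feb 16, 2026 + 13h30m = 14:25 Feb 16, 2026.
Comparing: the first dose is administered at 15:00 Feb 16, 2026 vs the vials are thawed at 14:25 Feb 16, 2026. Earlier: the vials are thawed.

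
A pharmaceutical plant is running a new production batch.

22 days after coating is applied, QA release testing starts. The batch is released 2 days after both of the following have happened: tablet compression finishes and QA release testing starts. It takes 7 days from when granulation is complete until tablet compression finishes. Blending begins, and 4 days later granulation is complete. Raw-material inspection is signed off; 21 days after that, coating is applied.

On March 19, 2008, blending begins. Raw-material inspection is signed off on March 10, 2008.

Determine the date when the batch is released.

Blending begins: Mar 19, 2008.
Granulation is complete: Mar 19, 2008 + 4 days = Mar 23, 2008.
Tablet compression finishes: Mar 23, 2008 + 7 days = Mar 30, 2008.
Raw-material inspection is signed off: Mar 10, 2008.
Coating is applied: Mar 10, 2008 + 21 days = Mar 31, 2008.
QA release testing starts: Mar 31, 2008 + 22 days = Apr 22, 2008.
Both prerequisites met — tablet compression finishes (Mar 30, 2008), QA release testing starts (Apr 22, 2008); the later is Apr 22, 2008.
The batch is released: Apr 22, 2008 + 2 days = Apr 24, 2008.

April 24, 2008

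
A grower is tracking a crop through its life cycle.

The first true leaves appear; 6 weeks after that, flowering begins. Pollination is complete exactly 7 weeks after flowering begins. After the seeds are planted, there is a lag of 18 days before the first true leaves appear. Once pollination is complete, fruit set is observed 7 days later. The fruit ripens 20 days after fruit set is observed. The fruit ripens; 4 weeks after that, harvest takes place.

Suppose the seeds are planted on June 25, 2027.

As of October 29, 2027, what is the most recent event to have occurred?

The seeds are planted: Jun 25, 2027.
The first true leaves appear: Jun 25, 2027 + 18 days = Jul 13, 2027.
Flowering begins: Jul 13, 2027 + 6 weeks = Aug 24, 2027.
Pollination is complete: Aug 24, 2027 + 7 weeks = Oct 12, 2027.
Fruit set is observed: Oct 12, 2027 + 7 days = Oct 19, 2027.
The fruit ripens: Oct 19, 2027 + 20 days = Nov 8, 2027.
Harvest takes place: Nov 8, 2027 + 4 weeks = Dec 6, 2027.
Oct 29, 2027 falls between when fruit set is observed (Oct 19, 2027) and when the fruit ripens (Nov 8, 2027).

Fruit set is observed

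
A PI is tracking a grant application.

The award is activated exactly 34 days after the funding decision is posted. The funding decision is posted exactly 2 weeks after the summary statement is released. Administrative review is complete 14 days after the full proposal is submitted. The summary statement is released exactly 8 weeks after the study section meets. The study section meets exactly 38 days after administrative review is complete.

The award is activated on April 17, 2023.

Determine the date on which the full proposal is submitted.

The award is activated: Apr 17, 2023.
The funding decision is posted: Apr 17, 2023 − 34 days = Mar 14, 2023.
The summary statement is released: Mar 14, 2023 − 2 weeks = Feb 28, 2023.
The study section meets: Feb 28, 2023 − 8 weeks = Jan 3, 2023.
Administrative review is complete: Jan 3, 2023 − 38 days = Nov 26, 2022.
The full proposal is submitted: Nov 26, 2022 − 14 days = Nov 12, 2022.

November 12, 2022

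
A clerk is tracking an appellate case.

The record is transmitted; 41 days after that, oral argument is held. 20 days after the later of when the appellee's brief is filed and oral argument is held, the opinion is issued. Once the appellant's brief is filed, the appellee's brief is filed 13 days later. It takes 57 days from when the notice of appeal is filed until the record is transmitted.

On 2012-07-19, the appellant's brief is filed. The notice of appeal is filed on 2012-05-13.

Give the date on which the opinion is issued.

The appellant's brief is filed: Jul 19, 2012.
The appellee's brief is filed: Jul 19, 2012 + 13 days = Aug 1, 2012.
The notice of appeal is filed: May 13, 2012.
The record is transmitted: May 13, 2012 + 57 days = Jul 9, 2012.
Oral argument is held: Jul 9, 2012 + 41 days = Aug 19, 2012.
Both prerequisites met — the appellee's brief is filed (Aug 1, 2012), oral argument is held (Aug 19, 2012); the later is Aug 19, 2012.
The opinion is issued: Aug 19, 2012 + 20 days = Sep 8, 2012.

2012-09-08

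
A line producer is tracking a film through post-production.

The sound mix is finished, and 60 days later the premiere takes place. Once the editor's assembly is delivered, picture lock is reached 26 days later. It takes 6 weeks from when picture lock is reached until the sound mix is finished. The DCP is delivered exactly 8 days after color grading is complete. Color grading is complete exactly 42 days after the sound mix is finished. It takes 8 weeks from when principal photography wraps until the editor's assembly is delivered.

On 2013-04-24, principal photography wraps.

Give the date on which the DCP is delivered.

2013-10-15

Principal photography wraps: Apr 24, 2013.
The editor's assembly is delivered: Apr 24, 2013 + 8 weeks = Jun 19, 2013.
Picture lock is reached: Jun 19, 2013 + 26 days = Jul 15, 2013.
The sound mix is finished: Jul 15, 2013 + 6 weeks = Aug 26, 2013.
Color grading is complete: Aug 26, 2013 + 42 days = Oct 7, 2013.
The DCP is delivered: Oct 7, 2013 + 8 days = Oct 15, 2013.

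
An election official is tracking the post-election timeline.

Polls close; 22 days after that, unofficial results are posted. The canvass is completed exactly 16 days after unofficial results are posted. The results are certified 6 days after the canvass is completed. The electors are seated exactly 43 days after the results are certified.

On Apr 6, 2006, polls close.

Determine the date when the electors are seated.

Polls close: Apr 6, 2006.
Unofficial results are posted: Apr 6, 2006 + 22 days = Apr 28, 2006.
The canvass is completed: Apr 28, 2006 + 16 days = May 14, 2006.
The results are certified: May 14, 2006 + 6 days = May 20, 2006.
The electors are seated: May 20, 2006 + 43 days = Jul 2, 2006.

Jul 2, 2006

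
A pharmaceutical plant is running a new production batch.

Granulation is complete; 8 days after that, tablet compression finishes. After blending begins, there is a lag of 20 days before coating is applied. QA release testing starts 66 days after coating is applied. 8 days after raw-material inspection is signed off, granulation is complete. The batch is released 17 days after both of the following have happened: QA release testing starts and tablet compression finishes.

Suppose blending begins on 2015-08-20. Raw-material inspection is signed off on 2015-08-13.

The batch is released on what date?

Blending begins: Aug 20, 2015.
Coating is applied: Aug 20, 2015 + 20 days = Sep 9, 2015.
QA release testing starts: Sep 9, 2015 + 66 days = Nov 14, 2015.
Raw-material inspection is signed off: Aug 13, 2015.
Granulation is complete: Aug 13, 2015 + 8 days = Aug 21, 2015.
Tablet compression finishes: Aug 21, 2015 + 8 days = Aug 29, 2015.
Both prerequisites met — QA release testing starts (Nov 14, 2015), tablet compression finishes (Aug 29, 2015); the later is Nov 14, 2015.
The batch is released: Nov 14, 2015 + 17 days = Dec 1, 2015.

2015-12-01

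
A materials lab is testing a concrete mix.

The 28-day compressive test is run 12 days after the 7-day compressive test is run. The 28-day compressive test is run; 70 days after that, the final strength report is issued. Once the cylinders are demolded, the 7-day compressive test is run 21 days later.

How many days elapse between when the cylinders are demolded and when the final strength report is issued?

103 days

Causal path: the cylinders are demolded → the 7-day compressive test is run → the 28-day compressive test is run → the final strength report is issued.
Total delay along the path: 21 + 12 + 70 = 103 days.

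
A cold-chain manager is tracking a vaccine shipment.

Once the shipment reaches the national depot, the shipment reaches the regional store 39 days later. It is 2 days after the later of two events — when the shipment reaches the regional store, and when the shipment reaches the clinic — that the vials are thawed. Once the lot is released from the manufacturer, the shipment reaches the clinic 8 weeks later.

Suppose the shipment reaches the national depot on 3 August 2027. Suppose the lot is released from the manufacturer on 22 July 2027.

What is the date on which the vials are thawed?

The shipment reaches the national depot: Aug 3, 2027.
The shipment reaches the regional store: Aug 3, 2027 + 39 days = Sep 11, 2027.
The lot is released from the manufacturer: Jul 22, 2027.
The shipment reaches the clinic: Jul 22, 2027 + 8 weeks = Sep 16, 2027.
Both prerequisites met — the shipment reaches the regional store (Sep 11, 2027), the shipment reaches the clinic (Sep 16, 2027); the later is Sep 16, 2027.
The vials are thawed: Sep 16, 2027 + 2 days = Sep 18, 2027.

18 September 2027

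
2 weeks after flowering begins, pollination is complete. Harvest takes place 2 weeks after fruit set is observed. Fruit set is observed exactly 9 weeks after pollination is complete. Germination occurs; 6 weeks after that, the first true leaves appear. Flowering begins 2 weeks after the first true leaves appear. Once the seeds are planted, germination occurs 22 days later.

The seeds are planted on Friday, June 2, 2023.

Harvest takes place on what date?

Saturday, November 18, 2023

The seeds are planted: Jun 2, 2023.
Germination occurs: Jun 2, 2023 + 22 days = Jun 24, 2023.
The first true leaves appear: Jun 24, 2023 + 6 weeks = Aug 5, 2023.
Flowering begins: Aug 5, 2023 + 2 weeks = Aug 19, 2023.
Pollination is complete: Aug 19, 2023 + 2 weeks = Sep 2, 2023.
Fruit set is observed: Sep 2, 2023 + 9 weeks = Nov 4, 2023.
Harvest takes place: Nov 4, 2023 + 2 weeks = Nov 18, 2023.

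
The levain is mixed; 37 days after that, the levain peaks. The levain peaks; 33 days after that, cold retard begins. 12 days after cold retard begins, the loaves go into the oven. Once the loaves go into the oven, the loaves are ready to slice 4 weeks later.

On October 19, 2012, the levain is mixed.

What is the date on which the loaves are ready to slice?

The levain is mixed: Oct 19, 2012.
The levain peaks: Oct 19, 2012 + 37 days = Nov 25, 2012.
Cold retard begins: Nov 25, 2012 + 33 days = Dec 28, 2012.
The loaves go into the oven: Dec 28, 2012 + 12 days = Jan 9, 2013.
The loaves are ready to slice: Jan 9, 2013 + 4 weeks = Feb 6, 2013.

February 6, 2013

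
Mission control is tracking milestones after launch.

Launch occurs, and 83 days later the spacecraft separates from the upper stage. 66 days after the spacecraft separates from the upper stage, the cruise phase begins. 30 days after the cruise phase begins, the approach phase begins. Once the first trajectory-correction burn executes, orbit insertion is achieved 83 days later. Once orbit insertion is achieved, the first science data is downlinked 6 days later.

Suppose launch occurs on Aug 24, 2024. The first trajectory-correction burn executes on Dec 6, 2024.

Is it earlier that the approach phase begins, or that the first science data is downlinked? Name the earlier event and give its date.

Launch occurs: Aug 24, 2024.
The spacecraft separates from the upper stage: Aug 24, 2024 + 83 days = Nov 15, 2024.
The cruise phase begins: Nov 15, 2024 + 66 days = Jan 20, 2025.
The approach phase begins: Jan 20, 2025 + 30 days = Feb 19, 2025.
The first trajectory-correction burn executes: Dec 6, 2024.
Orbit insertion is achieved: Dec 6, 2024 + 83 days = Feb 27, 2025.
The first science data is downlinked: Feb 27, 2025 + 6 days = Mar 5, 2025.
Comparing: the approach phase begins on Feb 19, 2025 vs the first science data is downlinked on Mar 5, 2025. Earlier: the approach phase begins.

The approach phase begins — Feb 19, 2025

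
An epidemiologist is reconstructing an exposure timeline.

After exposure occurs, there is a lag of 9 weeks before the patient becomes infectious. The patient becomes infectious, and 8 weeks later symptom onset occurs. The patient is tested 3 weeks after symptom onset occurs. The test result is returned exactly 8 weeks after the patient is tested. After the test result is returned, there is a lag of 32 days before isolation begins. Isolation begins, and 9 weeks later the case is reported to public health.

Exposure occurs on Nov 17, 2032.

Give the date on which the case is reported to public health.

Sep 4, 2033

Exposure occurs: Nov 17, 2032.
The patient becomes infectious: Nov 17, 2032 + 9 weeks = Jan 19, 2033.
Symptom onset occurs: Jan 19, 2033 + 8 weeks = Mar 16, 2033.
The patient is tested: Mar 16, 2033 + 3 weeks = Apr 6, 2033.
The test result is returned: Apr 6, 2033 + 8 weeks = Jun 1, 2033.
Isolation begins: Jun 1, 2033 + 32 days = Jul 3, 2033.
The case is reported to public health: Jul 3, 2033 + 9 weeks = Sep 4, 2033.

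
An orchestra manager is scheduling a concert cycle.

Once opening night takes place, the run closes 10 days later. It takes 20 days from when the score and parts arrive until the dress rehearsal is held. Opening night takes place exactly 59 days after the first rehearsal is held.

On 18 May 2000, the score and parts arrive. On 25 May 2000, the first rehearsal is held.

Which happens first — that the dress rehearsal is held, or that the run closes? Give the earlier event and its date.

The score and parts arrive: May 18, 2000.
The dress rehearsal is held: May 18, 2000 + 20 days = Jun 7, 2000.
The first rehearsal is held: May 25, 2000.
Opening night takes place: May 25, 2000 + 59 days = Jul 23, 2000.
The run closes: Jul 23, 2000 + 10 days = Aug 2, 2000.
Comparing: the dress rehearsal is held on Jun 7, 2000 vs the run closes on Aug 2, 2000. Earlier: the dress rehearsal is held.

The dress rehearsal is held — 7 June 2000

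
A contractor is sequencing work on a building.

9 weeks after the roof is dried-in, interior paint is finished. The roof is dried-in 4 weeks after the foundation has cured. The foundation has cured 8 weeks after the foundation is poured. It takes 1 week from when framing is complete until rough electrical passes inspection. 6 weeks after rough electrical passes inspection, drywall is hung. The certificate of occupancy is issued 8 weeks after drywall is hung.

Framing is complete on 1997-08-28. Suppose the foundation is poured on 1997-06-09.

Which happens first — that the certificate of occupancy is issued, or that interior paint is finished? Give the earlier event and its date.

Interior paint is finished — 1997-11-03

Framing is complete: Aug 28, 1997.
Rough electrical passes inspection: Aug 28, 1997 + 1 week = Sep 4, 1997.
Drywall is hung: Sep 4, 1997 + 6 weeks = Oct 16, 1997.
The certificate of occupancy is issued: Oct 16, 1997 + 8 weeks = Dec 11, 1997.
The foundation is poured: Jun 9, 1997.
The foundation has cured: Jun 9, 1997 + 8 weeks = Aug 4, 1997.
The roof is dried-in: Aug 4, 1997 + 4 weeks = Sep 1, 1997.
Interior paint is finished: Sep 1, 1997 + 9 weeks = Nov 3, 1997.
Comparing: the certificate of occupancy is issued on Dec 11, 1997 vs interior paint is finished on Nov 3, 1997. Earlier: interior paint is finished.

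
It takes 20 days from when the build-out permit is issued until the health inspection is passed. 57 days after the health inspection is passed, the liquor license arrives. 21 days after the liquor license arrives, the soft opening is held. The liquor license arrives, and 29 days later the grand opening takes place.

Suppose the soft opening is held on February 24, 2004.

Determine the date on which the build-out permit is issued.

The soft opening is held: Feb 24, 2004.
The liquor license arrives: Feb 24, 2004 − 21 days = Feb 3, 2004.
The health inspection is passed: Feb 3, 2004 − 57 days = Dec 8, 2003.
The build-out permit is issued: Dec 8, 2003 − 20 days = Nov 18, 2003.

November 18, 2003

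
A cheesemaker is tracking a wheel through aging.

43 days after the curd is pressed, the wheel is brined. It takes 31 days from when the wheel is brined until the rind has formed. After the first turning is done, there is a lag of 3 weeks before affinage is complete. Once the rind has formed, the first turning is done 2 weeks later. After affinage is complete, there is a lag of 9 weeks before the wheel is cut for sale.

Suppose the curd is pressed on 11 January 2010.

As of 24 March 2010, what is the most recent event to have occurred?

The wheel is brined

The curd is pressed: Jan 11, 2010.
The wheel is brined: Jan 11, 2010 + 43 days = Feb 23, 2010.
The rind has formed: Feb 23, 2010 + 31 days = Mar 26, 2010.
The first turning is done: Mar 26, 2010 + 2 weeks = Apr 9, 2010.
Affinage is complete: Apr 9, 2010 + 3 weeks = Apr 30, 2010.
The wheel is cut for sale: Apr 30, 2010 + 9 weeks = Jul 2, 2010.
Mar 24, 2010 falls between when the wheel is brined (Feb 23, 2010) and when the rind has formed (Mar 26, 2010).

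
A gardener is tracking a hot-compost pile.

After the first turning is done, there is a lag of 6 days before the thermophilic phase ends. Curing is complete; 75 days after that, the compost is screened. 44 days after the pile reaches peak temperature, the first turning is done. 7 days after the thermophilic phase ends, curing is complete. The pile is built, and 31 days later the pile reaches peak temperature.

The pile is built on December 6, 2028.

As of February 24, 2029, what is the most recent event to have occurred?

The first turning is done

The pile is built: Dec 6, 2028.
The pile reaches peak temperature: Dec 6, 2028 + 31 days = Jan 6, 2029.
The first turning is done: Jan 6, 2029 + 44 days = Feb 19, 2029.
The thermophilic phase ends: Feb 19, 2029 + 6 days = Feb 25, 2029.
Curing is complete: Feb 25, 2029 + 7 days = Mar 4, 2029.
The compost is screened: Mar 4, 2029 + 75 days = May 18, 2029.
Feb 24, 2029 falls between when the first turning is done (Feb 19, 2029) and when the thermophilic phase ends (Feb 25, 2029).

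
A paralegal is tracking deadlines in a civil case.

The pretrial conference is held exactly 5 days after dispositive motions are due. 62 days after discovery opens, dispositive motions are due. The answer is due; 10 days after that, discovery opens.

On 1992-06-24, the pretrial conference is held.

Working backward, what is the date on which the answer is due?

The pretrial conference is held: Jun 24, 1992.
Dispositive motions are due: Jun 24, 1992 − 5 days = Jun 19, 1992.
Discovery opens: Jun 19, 1992 − 62 days = Apr 18, 1992.
The answer is due: Apr 18, 1992 − 10 days = Apr 8, 1992.

1992-04-08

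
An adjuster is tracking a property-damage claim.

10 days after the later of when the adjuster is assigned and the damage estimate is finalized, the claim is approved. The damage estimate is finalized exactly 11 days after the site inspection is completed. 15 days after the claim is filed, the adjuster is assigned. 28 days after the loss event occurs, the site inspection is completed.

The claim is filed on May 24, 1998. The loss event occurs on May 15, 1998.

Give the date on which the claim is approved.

The claim is filed: May 24, 1998.
The adjuster is assigned: May 24, 1998 + 15 days = Jun 8, 1998.
The loss event occurs: May 15, 1998.
The site inspection is completed: May 15, 1998 + 28 days = Jun 12, 1998.
The damage estimate is finalized: Jun 12, 1998 + 11 days = Jun 23, 1998.
Both prerequisites met — the adjuster is assigned (Jun 8, 1998), the damage estimate is finalized (Jun 23, 1998); the later is Jun 23, 1998.
The claim is approved: Jun 23, 1998 + 10 days = Jul 3, 1998.

July 3, 1998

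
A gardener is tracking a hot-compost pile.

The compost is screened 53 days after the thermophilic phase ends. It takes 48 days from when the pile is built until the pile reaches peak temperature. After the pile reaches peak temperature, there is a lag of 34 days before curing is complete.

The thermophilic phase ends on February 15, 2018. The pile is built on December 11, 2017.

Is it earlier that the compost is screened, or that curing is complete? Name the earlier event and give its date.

The thermophilic phase ends: Feb 15, 2018.
The compost is screened: Feb 15, 2018 + 53 days = Apr 9, 2018.
The pile is built: Dec 11, 2017.
The pile reaches peak temperature: Dec 11, 2017 + 48 days = Jan 28, 2018.
Curing is complete: Jan 28, 2018 + 34 days = Mar 3, 2018.
Comparing: the compost is screened on Apr 9, 2018 vs curing is complete on Mar 3, 2018. Earlier: curing is complete.

Curing is complete — March 3, 2018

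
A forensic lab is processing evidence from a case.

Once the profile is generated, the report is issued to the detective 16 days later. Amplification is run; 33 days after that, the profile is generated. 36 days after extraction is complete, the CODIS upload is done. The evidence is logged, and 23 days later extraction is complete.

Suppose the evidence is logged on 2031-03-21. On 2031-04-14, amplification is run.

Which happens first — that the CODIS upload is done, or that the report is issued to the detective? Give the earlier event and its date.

The CODIS upload is done — 2031-05-19

The evidence is logged: Mar 21, 2031.
Extraction is complete: Mar 21, 2031 + 23 days = Apr 13, 2031.
The CODIS upload is done: Apr 13, 2031 + 36 days = May 19, 2031.
Amplification is run: Apr 14, 2031.
The profile is generated: Apr 14, 2031 + 33 days = May 17, 2031.
The report is issued to the detective: May 17, 2031 + 16 days = Jun 2, 2031.
Comparing: the CODIS upload is done on May 19, 2031 vs the report is issued to the detective on Jun 2, 2031. Earlier: the CODIS upload is done.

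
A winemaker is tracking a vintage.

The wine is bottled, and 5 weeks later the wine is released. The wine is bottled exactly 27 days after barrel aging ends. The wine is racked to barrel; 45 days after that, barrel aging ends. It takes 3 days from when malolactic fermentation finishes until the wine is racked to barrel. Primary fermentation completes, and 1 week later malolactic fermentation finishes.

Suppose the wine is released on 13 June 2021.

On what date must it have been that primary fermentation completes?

16 February 2021

The wine is released: Jun 13, 2021.
The wine is bottled: Jun 13, 2021 − 5 weeks = May 9, 2021.
Barrel aging ends: May 9, 2021 − 27 days = Apr 12, 2021.
The wine is racked to barrel: Apr 12, 2021 − 45 days = Feb 26, 2021.
Malolactic fermentation finishes: Feb 26, 2021 − 3 days = Feb 23, 2021.
Primary fermentation completes: Feb 23, 2021 − 1 week = Feb 16, 2021.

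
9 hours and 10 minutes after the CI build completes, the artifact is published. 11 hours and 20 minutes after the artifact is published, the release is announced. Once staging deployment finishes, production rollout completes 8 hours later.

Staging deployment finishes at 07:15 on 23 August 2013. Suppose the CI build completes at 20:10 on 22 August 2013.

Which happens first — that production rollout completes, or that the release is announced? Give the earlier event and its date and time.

Staging deployment finishes: 07:15 Aug 23, 2013.
Production rollout completes: 07:15 Aug 23, 2013 + 8h = 15:15 Aug 23, 2013.
The CI build completes: 20:10 Aug 22, 2013.
The artifact is published: 20:10 Aug 22, 2013 + 9h10m = 05:20 Aug 23, 2013.
The release is announced: 05:20 Aug 23, 2013 + 11h20m = 16:40 Aug 23, 2013.
Comparing: production rollout completes at 15:15 Aug 23, 2013 vs the release is announced at 16:40 Aug 23, 2013. Earlier: production rollout completes.

Production rollout completes — 15:15 on 23 August 2013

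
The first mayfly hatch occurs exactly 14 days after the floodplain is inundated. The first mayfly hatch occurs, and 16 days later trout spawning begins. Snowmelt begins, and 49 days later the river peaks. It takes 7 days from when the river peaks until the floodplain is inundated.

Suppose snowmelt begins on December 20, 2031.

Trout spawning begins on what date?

March 15, 2032

Snowmelt begins: Dec 20, 2031.
The river peaks: Dec 20, 2031 + 49 days = Feb 7, 2032.
The floodplain is inundated: Feb 7, 2032 + 7 days = Feb 14, 2032.
The first mayfly hatch occurs: Feb 14, 2032 + 14 days = Feb 28, 2032.
Trout spawning begins: Feb 28, 2032 + 16 days = Mar 15, 2032.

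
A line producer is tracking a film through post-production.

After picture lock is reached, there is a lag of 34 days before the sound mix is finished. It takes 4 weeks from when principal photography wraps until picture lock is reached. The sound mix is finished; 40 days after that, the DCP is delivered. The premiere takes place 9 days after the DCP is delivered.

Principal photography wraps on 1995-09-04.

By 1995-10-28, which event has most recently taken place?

Picture lock is reached

Principal photography wraps: Sep 4, 1995.
Picture lock is reached: Sep 4, 1995 + 4 weeks = Oct 2, 1995.
The sound mix is finished: Oct 2, 1995 + 34 days = Nov 5, 1995.
The DCP is delivered: Nov 5, 1995 + 40 days = Dec 15, 1995.
The premiere takes place: Dec 15, 1995 + 9 days = Dec 24, 1995.
Oct 28, 1995 falls between when picture lock is reached (Oct 2, 1995) and when the sound mix is finished (Nov 5, 1995).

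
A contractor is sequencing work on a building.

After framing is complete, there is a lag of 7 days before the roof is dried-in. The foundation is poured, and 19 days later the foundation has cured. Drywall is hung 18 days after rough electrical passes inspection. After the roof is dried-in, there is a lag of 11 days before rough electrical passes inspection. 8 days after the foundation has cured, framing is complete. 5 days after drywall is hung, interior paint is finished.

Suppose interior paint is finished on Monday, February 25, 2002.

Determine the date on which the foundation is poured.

Wednesday, December 19, 2001

Interior paint is finished: Feb 25, 2002.
Drywall is hung: Feb 25, 2002 − 5 days = Feb 20, 2002.
Rough electrical passes inspection: Feb 20, 2002 − 18 days = Feb 2, 2002.
The roof is dried-in: Feb 2, 2002 − 11 days = Jan 22, 2002.
Framing is complete: Jan 22, 2002 − 7 days = Jan 15, 2002.
The foundation has cured: Jan 15, 2002 − 8 days = Jan 7, 2002.
The foundation is poured: Jan 7, 2002 − 19 days = Dec 19, 2001.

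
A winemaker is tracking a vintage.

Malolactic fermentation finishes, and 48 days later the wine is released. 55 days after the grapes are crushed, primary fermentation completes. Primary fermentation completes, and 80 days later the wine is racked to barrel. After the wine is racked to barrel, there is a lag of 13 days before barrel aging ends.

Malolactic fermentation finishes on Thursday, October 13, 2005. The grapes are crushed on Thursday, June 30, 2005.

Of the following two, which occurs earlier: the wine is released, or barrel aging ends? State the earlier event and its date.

Malolactic fermentation finishes: Oct 13, 2005.
The wine is released: Oct 13, 2005 + 48 days = Nov 30, 2005.
The grapes are crushed: Jun 30, 2005.
Primary fermentation completes: Jun 30, 2005 + 55 days = Aug 24, 2005.
The wine is racked to barrel: Aug 24, 2005 + 80 days = Nov 12, 2005.
Barrel aging ends: Nov 12, 2005 + 13 days = Nov 25, 2005.
Comparing: the wine is released on Nov 30, 2005 vs barrel aging ends on Nov 25, 2005. Earlier: barrel aging ends.

Barrel aging ends — Friday, November 25, 2005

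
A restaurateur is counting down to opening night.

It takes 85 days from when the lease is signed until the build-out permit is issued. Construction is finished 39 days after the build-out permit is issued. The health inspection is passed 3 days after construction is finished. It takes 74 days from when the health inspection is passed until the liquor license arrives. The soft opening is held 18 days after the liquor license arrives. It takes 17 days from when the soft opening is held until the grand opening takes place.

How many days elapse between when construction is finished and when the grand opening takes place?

Causal path: construction is finished → the health inspection is passed → the liquor license arrives → the soft opening is held → the grand opening takes place.
Total delay along the path: 3 + 74 + 18 + 17 = 112 days.

112 days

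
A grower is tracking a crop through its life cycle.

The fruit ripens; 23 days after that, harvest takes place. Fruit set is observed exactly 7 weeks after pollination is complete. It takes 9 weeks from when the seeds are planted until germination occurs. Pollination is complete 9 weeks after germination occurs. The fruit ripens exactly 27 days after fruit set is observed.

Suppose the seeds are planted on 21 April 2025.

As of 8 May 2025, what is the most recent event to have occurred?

The seeds are planted

The seeds are planted: Apr 21, 2025.
Germination occurs: Apr 21, 2025 + 9 weeks = Jun 23, 2025.
Pollination is complete: Jun 23, 2025 + 9 weeks = Aug 25, 2025.
Fruit set is observed: Aug 25, 2025 + 7 weeks = Oct 13, 2025.
The fruit ripens: Oct 13, 2025 + 27 days = Nov 9, 2025.
Harvest takes place: Nov 9, 2025 + 23 days = Dec 2, 2025.
May 8, 2025 falls between when the seeds are planted (Apr 21, 2025) and when germination occurs (Jun 23, 2025).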